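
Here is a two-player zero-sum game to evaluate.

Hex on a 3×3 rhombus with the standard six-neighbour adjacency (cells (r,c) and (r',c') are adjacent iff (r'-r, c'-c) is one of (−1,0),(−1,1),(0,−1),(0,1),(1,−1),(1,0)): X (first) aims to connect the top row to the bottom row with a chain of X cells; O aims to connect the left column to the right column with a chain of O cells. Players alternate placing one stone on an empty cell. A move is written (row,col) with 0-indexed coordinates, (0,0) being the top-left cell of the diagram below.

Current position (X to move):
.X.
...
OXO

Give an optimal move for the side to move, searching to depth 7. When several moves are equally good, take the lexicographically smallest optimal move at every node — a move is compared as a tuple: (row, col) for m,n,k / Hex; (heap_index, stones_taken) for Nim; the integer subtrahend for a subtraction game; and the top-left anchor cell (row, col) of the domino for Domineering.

X's best at [.X./.../OXO]: (0,2)

p1 X@[.X./.../OXO]: (0,0)[XX./.../OXO]-1 (0,2)[.XX/.../OXO]+1* (1,0)[.X./X../OXO]-1 (1,1)[.X./.X./OXO]+1 (1,2)[.X./..X/OXO]+1
p2 O@[.XX/.../OXO]: (0,0)[OXX/.../OXO]-1* (1,0)[.XX/O../OXO]-1 (1,1)[.XX/.O./OXO]-1 (1,2)[.XX/..O/OXO]-1
p3 X@[OXX/.../OXO]: (1,0)[OXX/X../OXO]+1* (1,1)[OXX/.X./OXO]+1 (1,2)[OXX/..X/OXO]+1
p4 O@[OXX/X../OXO]: (1,1)[OXX/XO./OXO]-1* (1,2)[OXX/X.O/OXO]-1
p5 X@[OXX/XO./OXO]: (1,2)[OXX/XOX/OXO]+1*
p6 O@[OXX/XOX/OXO] terminal -1; root [.X./.../OXO] d7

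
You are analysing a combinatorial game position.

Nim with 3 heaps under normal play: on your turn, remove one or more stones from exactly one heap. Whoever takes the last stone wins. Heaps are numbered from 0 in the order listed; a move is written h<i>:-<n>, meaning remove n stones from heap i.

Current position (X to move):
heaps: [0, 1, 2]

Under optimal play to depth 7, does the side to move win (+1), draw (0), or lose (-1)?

value((0,1,2), X) = +1

ply 1, X at (0,1,2) | h1:-1=-1→(0,0,2); h2:-1=+1→(0,1,1)*; h2:-2=-1→(0,1,0)
ply 2, O at (0,1,1) | h1:-1=-1→(0,0,1)*; h2:-1=-1→(0,1,0)
ply 3, X at (0,0,1) | h2:-1=+1→(0,0,0)*
ply 4: (0,0,0) is terminal -1 (O); from (0,1,2) depth 7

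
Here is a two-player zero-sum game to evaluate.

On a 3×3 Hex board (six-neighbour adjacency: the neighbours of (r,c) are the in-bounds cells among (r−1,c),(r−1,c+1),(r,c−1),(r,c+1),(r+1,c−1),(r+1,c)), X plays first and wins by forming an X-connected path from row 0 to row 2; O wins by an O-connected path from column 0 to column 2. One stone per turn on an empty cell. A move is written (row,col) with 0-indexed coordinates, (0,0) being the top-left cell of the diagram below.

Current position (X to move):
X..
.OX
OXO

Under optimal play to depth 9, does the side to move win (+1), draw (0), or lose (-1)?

value(X../.OX/OXO, X) = +1

ply 1, X at X../.OX/OXO | (0,1)=-1→XX./.OX/OXO; (0,2)=+1→X.X/.OX/OXO*; (1,0)=-1→X../XOX/OXO
ply 2: X.X/.OX/OXO is terminal -1 (O); from X../.OX/OXO depth 9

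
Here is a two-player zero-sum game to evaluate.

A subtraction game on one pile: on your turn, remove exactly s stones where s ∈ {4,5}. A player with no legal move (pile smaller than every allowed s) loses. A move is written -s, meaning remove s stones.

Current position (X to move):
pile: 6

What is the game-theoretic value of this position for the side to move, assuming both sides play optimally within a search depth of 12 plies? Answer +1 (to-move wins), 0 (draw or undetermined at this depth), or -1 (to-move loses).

value(6, X) = +1

ply 1, X at 6 | -4=+1→2*; -5=+1→1
ply 2: 2 is terminal -1 (O); from 6 depth 12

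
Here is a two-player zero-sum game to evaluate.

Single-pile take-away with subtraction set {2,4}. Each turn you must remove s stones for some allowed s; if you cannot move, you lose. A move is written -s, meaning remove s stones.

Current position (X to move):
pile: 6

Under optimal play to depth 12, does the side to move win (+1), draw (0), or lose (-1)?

value(6, X) = -1

p1 X@[6]: -2[4]-1* -4[2]-1
p2 O@[4]: -2[2]-1 -4[0]+1*
p3 X@[0] terminal -1; root [6] d12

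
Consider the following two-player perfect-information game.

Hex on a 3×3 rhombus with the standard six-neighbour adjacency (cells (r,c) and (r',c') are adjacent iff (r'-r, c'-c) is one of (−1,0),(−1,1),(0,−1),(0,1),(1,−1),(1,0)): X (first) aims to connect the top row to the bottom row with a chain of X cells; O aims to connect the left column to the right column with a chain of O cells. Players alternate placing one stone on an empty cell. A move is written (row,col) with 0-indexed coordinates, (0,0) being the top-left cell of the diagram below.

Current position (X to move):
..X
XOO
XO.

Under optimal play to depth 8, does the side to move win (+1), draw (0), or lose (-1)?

value(..X/XOO/XO., X) = +1

ply 1, X at ..X/XOO/XO. | (0,0)=+1→X.X/XOO/XO.*; (0,1)=+1→.XX/XOO/XO.; (2,2)=+1→..X/XOO/XOX
ply 2: X.X/XOO/XO. is terminal -1 (O); from ..X/XOO/XO. depth 8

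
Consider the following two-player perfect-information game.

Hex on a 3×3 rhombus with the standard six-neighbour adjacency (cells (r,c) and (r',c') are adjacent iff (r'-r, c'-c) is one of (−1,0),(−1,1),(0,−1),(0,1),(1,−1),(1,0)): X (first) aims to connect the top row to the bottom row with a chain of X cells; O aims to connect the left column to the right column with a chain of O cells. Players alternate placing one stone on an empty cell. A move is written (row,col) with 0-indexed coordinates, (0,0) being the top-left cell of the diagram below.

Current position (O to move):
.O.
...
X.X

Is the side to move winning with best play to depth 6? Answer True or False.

p1 O@[.O./.../X.X]: (0,0)[OO./.../X.X]-1 (0,2)[.OO/.../X.X]+1* (1,0)[.O./O../X.X]-1 (1,1)[.O./.O./X.X]+1 (1,2)[.O./..O/X.X]+1 (2,1)[.O./.../XOX]-1
p2 X@[.OO/.../X.X]: (0,0)[XOO/.../X.X]-1* (1,0)[.OO/X../X.X]-1 (1,1)[.OO/.X./X.X]-1 (1,2)[.OO/..X/X.X]-1 (2,1)[.OO/.../XXX]-1
p3 O@[XOO/.../X.X]: (1,0)[XOO/O../X.X]+1* (1,1)[XOO/.O./X.X]-1 (1,2)[XOO/..O/X.X]-1 (2,1)[XOO/.../XOX]-1
p4 X@[XOO/O../X.X] terminal -1; root [.O./.../X.X] d6

O winning at [.O./.../X.X]: True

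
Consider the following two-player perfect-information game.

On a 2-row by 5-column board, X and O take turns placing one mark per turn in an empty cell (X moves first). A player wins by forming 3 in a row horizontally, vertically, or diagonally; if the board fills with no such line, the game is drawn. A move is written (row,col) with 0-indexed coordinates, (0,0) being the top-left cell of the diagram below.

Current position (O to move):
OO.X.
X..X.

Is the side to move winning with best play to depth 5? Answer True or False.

O winning at [OO.X./X..X.]: True

p1 O@[OO.X./X..X.]: (0,2)[OOOX./X..X.]+1* (0,4)[OO.XO/X..X.]+0 (1,1)[OO.X./XO.X.]+0 (1,2)[OO.X./X.OX.]+0 (1,4)[OO.X./X..XO]+0
p2 X@[OOOX./X..X.] terminal -1; root [OO.X./X..X.] d5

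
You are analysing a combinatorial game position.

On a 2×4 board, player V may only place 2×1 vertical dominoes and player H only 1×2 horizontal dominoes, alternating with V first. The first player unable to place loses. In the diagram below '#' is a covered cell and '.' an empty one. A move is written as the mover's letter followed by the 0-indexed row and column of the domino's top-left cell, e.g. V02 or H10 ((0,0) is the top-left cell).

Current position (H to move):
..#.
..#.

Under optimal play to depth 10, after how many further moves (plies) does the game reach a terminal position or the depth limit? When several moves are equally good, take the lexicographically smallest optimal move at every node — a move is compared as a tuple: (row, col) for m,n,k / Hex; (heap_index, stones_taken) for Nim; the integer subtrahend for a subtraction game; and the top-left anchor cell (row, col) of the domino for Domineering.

PV length from [..#./..#.]: 3 plies

ply 1, H at ..#./..#. | H00=+1→###./..#.*; H10=+1→..#./###.
ply 2, V at ###./..#. | V03=-1→####/..##*
ply 3, H at ####/..## | H10=+1→####/####*
ply 4: ####/#### is terminal -1 (V); from ..#./..#. depth 10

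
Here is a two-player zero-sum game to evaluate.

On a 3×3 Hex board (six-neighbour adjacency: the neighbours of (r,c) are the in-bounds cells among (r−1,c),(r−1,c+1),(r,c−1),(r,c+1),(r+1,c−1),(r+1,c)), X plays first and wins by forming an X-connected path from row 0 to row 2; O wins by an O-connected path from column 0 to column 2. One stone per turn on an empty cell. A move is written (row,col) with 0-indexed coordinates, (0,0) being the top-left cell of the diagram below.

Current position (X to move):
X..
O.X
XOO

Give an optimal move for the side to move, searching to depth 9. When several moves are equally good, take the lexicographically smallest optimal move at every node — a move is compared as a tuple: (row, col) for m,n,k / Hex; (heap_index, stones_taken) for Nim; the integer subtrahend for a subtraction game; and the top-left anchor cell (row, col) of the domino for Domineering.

p1 X@[X../O.X/XOO]: (0,1)[XX./O.X/XOO]-1 (0,2)[X.X/O.X/XOO]-1 (1,1)[X../OXX/XOO]+1*
p2 O@[X../OXX/XOO]: (0,1)[XO./OXX/XOO]-1* (0,2)[X.O/OXX/XOO]-1
p3 X@[XO./OXX/XOO]: (0,2)[XOX/OXX/XOO]+1*
p4 O@[XOX/OXX/XOO] terminal -1; root [X../O.X/XOO] d9

X's best at [X../O.X/XOO]: (1,1)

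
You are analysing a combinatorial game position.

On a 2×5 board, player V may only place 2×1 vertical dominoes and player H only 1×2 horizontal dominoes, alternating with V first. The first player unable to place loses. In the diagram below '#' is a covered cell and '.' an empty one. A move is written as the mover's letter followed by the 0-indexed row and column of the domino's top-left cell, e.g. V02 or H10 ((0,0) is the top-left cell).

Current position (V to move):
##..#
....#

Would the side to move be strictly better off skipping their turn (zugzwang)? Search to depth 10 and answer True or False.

p1 V@[##..#/....#]: V02[###.#/..#.#]+1* V03[##.##/...##]-1
p2 H@[###.#/..#.#]: H10[###.#/###.#]-1*
p3 V@[###.#/###.#]: V03[#####/#####]+1*
p4 H@[#####/#####] terminal -1; root [##..#/....#] d10
suppose V passes — search the same position with H to move:
pass> p1 H@[##..#/....#]: H02[#####/....#]+1* H10[##..#/##..#]-1 H11[##..#/.##.#]-1 H12[##..#/..###]+1
pass> p2 V@[#####/....#] terminal -1; root [##..#/....#] d10
for V: play +1, pass -1

zugzwang(##..#/....#, V) = False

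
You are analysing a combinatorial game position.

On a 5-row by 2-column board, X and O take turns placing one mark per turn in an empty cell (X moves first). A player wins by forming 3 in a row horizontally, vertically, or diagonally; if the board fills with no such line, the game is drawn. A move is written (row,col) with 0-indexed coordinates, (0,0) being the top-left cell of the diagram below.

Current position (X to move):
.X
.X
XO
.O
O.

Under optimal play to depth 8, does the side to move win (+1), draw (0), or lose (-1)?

value(.X/.X/XO/.O/O., X) = 0

p1 X@[.X/.X/XO/.O/O.]: (0,0)[XX/.X/XO/.O/O.]-1 (1,0)[.X/XX/XO/.O/O.]-1 (3,0)[.X/.X/XO/XO/O.]-1 (4,1)[.X/.X/XO/.O/OX]+0*
p2 O@[.X/.X/XO/.O/OX]: (0,0)[OX/.X/XO/.O/OX]+0* (1,0)[.X/OX/XO/.O/OX]+0 (3,0)[.X/.X/XO/OO/OX]+0
p3 X@[OX/.X/XO/.O/OX]: (1,0)[OX/XX/XO/.O/OX]+0* (3,0)[OX/.X/XO/XO/OX]+0
p4 O@[OX/XX/XO/.O/OX]: (3,0)[OX/XX/XO/OO/OX]+0*
p5 X@[OX/XX/XO/OO/OX] terminal +0; root [.X/.X/XO/.O/O.] d8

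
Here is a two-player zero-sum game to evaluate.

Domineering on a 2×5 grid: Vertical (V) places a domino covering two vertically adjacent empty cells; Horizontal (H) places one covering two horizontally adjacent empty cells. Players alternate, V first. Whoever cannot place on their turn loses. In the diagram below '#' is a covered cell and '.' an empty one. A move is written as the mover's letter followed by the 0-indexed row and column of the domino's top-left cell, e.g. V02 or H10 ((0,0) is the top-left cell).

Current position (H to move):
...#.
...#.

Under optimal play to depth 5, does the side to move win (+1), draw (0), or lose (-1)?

value(...#./...#., H) = -1

p1 H@[...#./...#.]: H00[##.#./...#.]-1* H01[.###./...#.]-1 H10[...#./##.#.]-1 H11[...#./.###.]-1
p2 V@[##.#./...#.]: V02[####./..##.]+1* V04[##.##/...##]-1
p3 H@[####./..##.]: H10[####./####.]-1*
p4 V@[####./####.]: V04[#####/#####]+1*
p5 H@[#####/#####] terminal -1; root [...#./...#.] d5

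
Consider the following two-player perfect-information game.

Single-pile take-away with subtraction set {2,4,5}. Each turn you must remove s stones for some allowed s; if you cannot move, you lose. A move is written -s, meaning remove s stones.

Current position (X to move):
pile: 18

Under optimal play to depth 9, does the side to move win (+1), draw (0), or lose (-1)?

p1 X@[18]: -2[16]-1 -4[14]+1* -5[13]-1
p2 O@[14]: -2[12]-1* -4[10]-1 -5[9]-1
p3 X@[12]: -2[10]-1 -4[8]+1* -5[7]+1
p4 O@[8]: -2[6]-1* -4[4]-1 -5[3]-1
p5 X@[6]: -2[4]-1 -4[2]-1 -5[1]+1*
p6 O@[1] terminal -1; root [18] d9

value(18, X) = +1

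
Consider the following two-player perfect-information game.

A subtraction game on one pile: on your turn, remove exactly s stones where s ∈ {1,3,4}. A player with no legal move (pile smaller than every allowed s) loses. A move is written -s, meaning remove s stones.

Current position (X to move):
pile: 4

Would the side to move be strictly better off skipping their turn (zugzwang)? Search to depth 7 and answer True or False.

zugzwang(4, X) = False

[4] X move#1: -1:-1/3, -3:-1/1, -4:+1/0*
[0] end (terminal -1, O#2); searched 4 to 7
pass branch (O moves first from the same position):
  | [4] O move#1: -1:-1/3, -3:-1/1, -4:+1/0*
  | [0] end (terminal -1, X#2); searched 4 to 7
X moving scores +1; X passing scores -1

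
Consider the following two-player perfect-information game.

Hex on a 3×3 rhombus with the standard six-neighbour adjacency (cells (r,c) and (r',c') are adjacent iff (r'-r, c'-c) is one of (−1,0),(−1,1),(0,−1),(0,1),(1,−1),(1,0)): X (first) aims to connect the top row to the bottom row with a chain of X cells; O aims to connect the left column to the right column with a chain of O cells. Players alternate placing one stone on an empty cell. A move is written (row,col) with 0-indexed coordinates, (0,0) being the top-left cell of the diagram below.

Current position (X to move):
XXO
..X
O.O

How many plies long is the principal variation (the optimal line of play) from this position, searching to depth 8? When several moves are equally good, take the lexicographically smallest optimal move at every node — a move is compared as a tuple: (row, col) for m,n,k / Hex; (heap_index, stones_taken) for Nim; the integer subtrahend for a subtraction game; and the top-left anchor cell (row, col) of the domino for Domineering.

PV length from [XXO/..X/O.O]: 2 plies

ply 1, X at XXO/..X/O.O | (1,0)=-1→XXO/X.X/O.O*; (1,1)=-1→XXO/.XX/O.O; (2,1)=-1→XXO/..X/OXO
ply 2, O at XXO/X.X/O.O | (1,1)=+1→XXO/XOX/O.O*; (2,1)=+1→XXO/X.X/OOO
ply 3: XXO/XOX/O.O is terminal -1 (X); from XXO/..X/O.O depth 8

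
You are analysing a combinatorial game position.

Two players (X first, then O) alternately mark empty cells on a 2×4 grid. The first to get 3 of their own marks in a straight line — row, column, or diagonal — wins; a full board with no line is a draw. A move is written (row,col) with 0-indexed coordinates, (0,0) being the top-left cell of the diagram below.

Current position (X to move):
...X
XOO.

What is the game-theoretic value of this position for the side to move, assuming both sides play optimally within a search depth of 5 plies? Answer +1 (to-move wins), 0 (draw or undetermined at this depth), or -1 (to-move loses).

p1 X@[...X/XOO.]: (0,0)[X..X/XOO.]-1 (0,1)[.X.X/XOO.]-1 (0,2)[..XX/XOO.]-1 (1,3)[...X/XOOX]+0*
p2 O@[...X/XOOX]: (0,0)[O..X/XOOX]+0* (0,1)[.O.X/XOOX]+0 (0,2)[..OX/XOOX]+0
p3 X@[O..X/XOOX]: (0,1)[OX.X/XOOX]+0* (0,2)[O.XX/XOOX]+0
p4 O@[OX.X/XOOX]: (0,2)[OXOX/XOOX]+0*
p5 X@[OXOX/XOOX] terminal +0; root [...X/XOO.] d5

value(...X/XOO., X) = 0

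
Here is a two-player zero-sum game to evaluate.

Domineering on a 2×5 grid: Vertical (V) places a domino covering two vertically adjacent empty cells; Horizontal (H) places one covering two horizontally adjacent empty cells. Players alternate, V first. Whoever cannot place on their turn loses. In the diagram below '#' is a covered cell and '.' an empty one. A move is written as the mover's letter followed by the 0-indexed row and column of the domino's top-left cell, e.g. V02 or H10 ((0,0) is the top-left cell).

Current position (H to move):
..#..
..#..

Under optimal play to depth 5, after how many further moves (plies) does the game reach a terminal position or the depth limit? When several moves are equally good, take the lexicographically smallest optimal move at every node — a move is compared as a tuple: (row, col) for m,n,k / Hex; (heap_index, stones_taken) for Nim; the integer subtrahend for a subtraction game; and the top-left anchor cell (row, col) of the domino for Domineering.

[..#../..#..] H move#1: H00:-1/###../..#..*, H03:-1/..###/..#.., H10:-1/..#../###.., H13:-1/..#../..###
[###../..#..] V move#2: V03:+1/####./..##.*, V04:+1/###.#/..#.#
[####./..##.] H move#3: H10:-1/####./####.*
[####./####.] V move#4: V04:+1/#####/#####*
[#####/#####] end (terminal -1, H#5); searched ..#../..#.. to 5

PV length from [..#../..#..]: 4 plies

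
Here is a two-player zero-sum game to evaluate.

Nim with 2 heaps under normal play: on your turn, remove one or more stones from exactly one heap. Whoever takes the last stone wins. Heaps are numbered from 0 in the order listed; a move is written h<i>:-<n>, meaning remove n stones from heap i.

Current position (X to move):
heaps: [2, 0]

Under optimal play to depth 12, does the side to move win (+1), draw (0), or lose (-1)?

[(2,0)] X move#1: h0:-1:-1/(1,0), h0:-2:+1/(0,0)*
[(0,0)] end (terminal -1, O#2); searched (2,0) to 12

value((2,0), X) = +1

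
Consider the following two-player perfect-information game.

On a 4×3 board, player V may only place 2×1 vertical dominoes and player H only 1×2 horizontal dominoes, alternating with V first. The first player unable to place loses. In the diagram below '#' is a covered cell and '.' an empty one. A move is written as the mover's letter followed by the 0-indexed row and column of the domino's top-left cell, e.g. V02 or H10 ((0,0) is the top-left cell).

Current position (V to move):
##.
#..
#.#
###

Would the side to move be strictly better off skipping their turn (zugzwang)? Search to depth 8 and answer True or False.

zugzwang(##./#../#.#/###, V) = False

p1 V@[##./#../#.#/###]: V02[###/#.#/#.#/###]+1* V11[##./##./###/###]+1
p2 H@[###/#.#/#.#/###] terminal -1; root [##./#../#.#/###] d8
if V skipped the turn, H would face:
~ p1 H@[##./#../#.#/###]: H11[##./###/#.#/###]+1*
~ p2 V@[##./###/#.#/###] terminal -1; root [##./#../#.#/###] d8
compare (V): move=+1 vs pass=-1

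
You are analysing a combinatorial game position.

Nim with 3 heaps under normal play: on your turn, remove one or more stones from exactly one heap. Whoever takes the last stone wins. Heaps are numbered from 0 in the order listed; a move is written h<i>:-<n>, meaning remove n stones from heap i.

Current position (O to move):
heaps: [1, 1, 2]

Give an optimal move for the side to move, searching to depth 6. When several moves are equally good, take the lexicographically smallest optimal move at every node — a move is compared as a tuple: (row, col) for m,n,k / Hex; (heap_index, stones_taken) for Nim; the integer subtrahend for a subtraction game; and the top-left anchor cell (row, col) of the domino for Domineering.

p1 O@[(1,1,2)]: h0:-1[(0,1,2)]-1 h1:-1[(1,0,2)]-1 h2:-1[(1,1,1)]-1 h2:-2[(1,1,0)]+1*
p2 X@[(1,1,0)]: h0:-1[(0,1,0)]-1* h1:-1[(1,0,0)]-1
p3 O@[(0,1,0)]: h1:-1[(0,0,0)]+1*
p4 X@[(0,0,0)] terminal -1; root [(1,1,2)] d6

O's best at [(1,1,2)]: h2:-2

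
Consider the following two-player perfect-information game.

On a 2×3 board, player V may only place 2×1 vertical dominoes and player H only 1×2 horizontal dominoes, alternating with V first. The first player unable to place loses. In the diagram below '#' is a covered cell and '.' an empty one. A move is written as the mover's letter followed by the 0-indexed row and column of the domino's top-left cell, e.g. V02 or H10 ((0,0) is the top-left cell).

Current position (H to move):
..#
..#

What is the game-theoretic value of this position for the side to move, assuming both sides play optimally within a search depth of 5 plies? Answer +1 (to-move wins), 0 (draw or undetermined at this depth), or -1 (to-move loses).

value(..#/..#, H) = +1

ply 1, H at ..#/..# | H00=+1→###/..#*; H10=+1→..#/###
ply 2: ###/..# is terminal -1 (V); from ..#/..# depth 5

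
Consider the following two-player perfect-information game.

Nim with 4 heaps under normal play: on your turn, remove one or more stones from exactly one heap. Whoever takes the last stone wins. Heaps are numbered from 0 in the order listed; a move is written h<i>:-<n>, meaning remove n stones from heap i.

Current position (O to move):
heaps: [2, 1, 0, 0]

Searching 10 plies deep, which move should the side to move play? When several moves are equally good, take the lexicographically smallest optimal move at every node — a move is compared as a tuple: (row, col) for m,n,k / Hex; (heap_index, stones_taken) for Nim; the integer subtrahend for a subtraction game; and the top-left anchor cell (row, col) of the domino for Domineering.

O's best at [(2,1,0,0)]: h0:-1

[(2,1,0,0)] O move#1: h0:-1:+1/(1,1,0,0)*, h0:-2:-1/(0,1,0,0), h1:-1:-1/(2,0,0,0)
[(1,1,0,0)] X move#2: h0:-1:-1/(0,1,0,0)*, h1:-1:-1/(1,0,0,0)
[(0,1,0,0)] O move#3: h1:-1:+1/(0,0,0,0)*
[(0,0,0,0)] end (terminal -1, X#4); searched (2,1,0,0) to 10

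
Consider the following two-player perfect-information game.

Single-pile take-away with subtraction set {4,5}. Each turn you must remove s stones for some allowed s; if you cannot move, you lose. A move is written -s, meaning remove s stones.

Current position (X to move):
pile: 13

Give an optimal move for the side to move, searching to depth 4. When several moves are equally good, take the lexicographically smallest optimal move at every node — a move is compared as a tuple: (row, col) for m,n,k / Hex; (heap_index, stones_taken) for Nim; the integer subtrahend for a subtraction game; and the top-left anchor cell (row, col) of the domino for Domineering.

X's best at [13]: -4

[13] X move#1: -4:+1/9*, -5:-1/8
[9] O move#2: -4:-1/5*, -5:-1/4
[5] X move#3: -4:+1/1*, -5:+1/0
[1] end (terminal -1, O#4); searched 13 to 4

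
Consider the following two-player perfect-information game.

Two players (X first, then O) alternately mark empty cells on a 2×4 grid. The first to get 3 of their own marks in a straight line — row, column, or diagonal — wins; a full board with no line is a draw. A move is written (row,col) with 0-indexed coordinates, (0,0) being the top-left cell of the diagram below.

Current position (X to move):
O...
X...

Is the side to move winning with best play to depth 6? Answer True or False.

X winning at [O.../X...]: False

ply 1, X at O.../X... | (0,1)=+0→OX../X...*; (0,2)=+0→O.X./X...; (0,3)=+0→O..X/X...; (1,1)=+0→O.../XX..; (1,2)=+0→O.../X.X.; (1,3)=+0→O.../X..X
ply 2, O at OX../X... | (0,2)=+0→OXO./X...*; (0,3)=+0→OX.O/X...; (1,1)=+0→OX../XO..; (1,2)=+0→OX../X.O.; (1,3)=+0→OX../X..O
ply 3, X at OXO./X... | (0,3)=+0→OXOX/X...*; (1,1)=+0→OXO./XX..; (1,2)=+0→OXO./X.X.; (1,3)=+0→OXO./X..X
ply 4, O at OXOX/X... | (1,1)=+0→OXOX/XO..*; (1,2)=+0→OXOX/X.O.; (1,3)=+0→OXOX/X..O
ply 5, X at OXOX/XO.. | (1,2)=+0→OXOX/XOX.*; (1,3)=+0→OXOX/XO.X
ply 6, O at OXOX/XOX. | (1,3)=+0→OXOX/XOXO*
ply 7: OXOX/XOXO is terminal +0 (X); from O.../X... depth 6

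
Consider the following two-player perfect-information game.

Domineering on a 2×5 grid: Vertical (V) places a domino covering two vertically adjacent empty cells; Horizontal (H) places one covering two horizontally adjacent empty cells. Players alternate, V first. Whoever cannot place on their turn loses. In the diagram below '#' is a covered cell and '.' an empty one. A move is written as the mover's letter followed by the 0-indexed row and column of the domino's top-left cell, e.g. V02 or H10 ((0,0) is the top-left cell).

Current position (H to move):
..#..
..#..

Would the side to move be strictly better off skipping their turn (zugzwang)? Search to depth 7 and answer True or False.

zugzwang(..#../..#.., H) = True

ply 1, H at ..#../..#.. | H00=-1→###../..#..*; H03=-1→..###/..#..; H10=-1→..#../###..; H13=-1→..#../..###
ply 2, V at ###../..#.. | V03=+1→####./..##.*; V04=+1→###.#/..#.#
ply 3, H at ####./..##. | H10=-1→####./####.*
ply 4, V at ####./####. | V04=+1→#####/#####*
ply 5: #####/##### is terminal -1 (H); from ..#../..#.. depth 7
suppose H passes — search the same position with V to move:
pass> ply 1, V at ..#../..#.. | V00=-1→#.#../#.#..*; V01=-1→.##../.##..; V03=-1→..##./..##.; V04=-1→..#.#/..#.#
pass> ply 2, H at #.#../#.#.. | H03=+1→#.###/#.#..*; H13=+1→#.#../#.###
pass> ply 3, V at #.###/#.#.. | V01=-1→#####/###..*
pass> ply 4, H at #####/###.. | H13=+1→#####/#####*
pass> ply 5: #####/##### is terminal -1 (V); from ..#../..#.. depth 7
for H: play -1, pass +1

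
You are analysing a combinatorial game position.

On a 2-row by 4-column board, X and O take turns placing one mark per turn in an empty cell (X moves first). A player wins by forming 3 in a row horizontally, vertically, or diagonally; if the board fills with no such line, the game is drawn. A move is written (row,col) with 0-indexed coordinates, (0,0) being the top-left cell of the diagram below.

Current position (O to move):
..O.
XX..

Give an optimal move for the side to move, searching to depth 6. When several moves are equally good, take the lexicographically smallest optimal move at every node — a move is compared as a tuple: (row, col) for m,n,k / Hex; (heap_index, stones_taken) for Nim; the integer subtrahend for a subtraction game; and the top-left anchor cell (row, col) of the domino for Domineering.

O's best at [..O./XX..]: (1,2)

ply 1, O at ..O./XX.. | (0,0)=-1→O.O./XX..; (0,1)=-1→.OO./XX..; (0,3)=-1→..OO/XX..; (1,2)=+0→..O./XXO.*; (1,3)=-1→..O./XX.O
ply 2, X at ..O./XXO. | (0,0)=+0→X.O./XXO.*; (0,1)=+0→.XO./XXO.; (0,3)=+0→..OX/XXO.; (1,3)=-1→..O./XXOX
ply 3, O at X.O./XXO. | (0,1)=+0→XOO./XXO.*; (0,3)=+0→X.OO/XXO.; (1,3)=+0→X.O./XXOO
ply 4, X at XOO./XXO. | (0,3)=+0→XOOX/XXO.*; (1,3)=-1→XOO./XXOX
ply 5, O at XOOX/XXO. | (1,3)=+0→XOOX/XXOO*
ply 6: XOOX/XXOO is terminal +0 (X); from ..O./XX.. depth 6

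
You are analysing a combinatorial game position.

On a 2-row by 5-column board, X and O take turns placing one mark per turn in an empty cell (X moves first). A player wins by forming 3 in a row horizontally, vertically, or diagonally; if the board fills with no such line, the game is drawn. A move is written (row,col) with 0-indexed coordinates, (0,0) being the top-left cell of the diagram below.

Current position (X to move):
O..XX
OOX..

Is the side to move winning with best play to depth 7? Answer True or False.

X winning at [O..XX/OOX..]: True

ply 1, X at O..XX/OOX.. | (0,1)=+0→OX.XX/OOX..; (0,2)=+1→O.XXX/OOX..*; (1,3)=+1→O..XX/OOXX.; (1,4)=+1→O..XX/OOX.X
ply 2: O.XXX/OOX.. is terminal -1 (O); from O..XX/OOX.. depth 7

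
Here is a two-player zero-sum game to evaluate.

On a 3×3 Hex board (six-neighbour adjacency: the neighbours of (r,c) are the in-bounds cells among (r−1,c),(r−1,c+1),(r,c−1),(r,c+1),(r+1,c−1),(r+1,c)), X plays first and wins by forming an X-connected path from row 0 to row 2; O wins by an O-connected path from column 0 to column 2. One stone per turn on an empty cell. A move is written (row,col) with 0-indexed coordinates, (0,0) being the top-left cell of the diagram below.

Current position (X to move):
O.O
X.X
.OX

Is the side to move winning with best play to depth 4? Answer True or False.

X winning at [O.O/X.X/.OX]: True

p1 X@[O.O/X.X/.OX]: (0,1)[OXO/X.X/.OX]+1* (1,1)[O.O/XXX/.OX]-1 (2,0)[O.O/X.X/XOX]-1
p2 O@[OXO/X.X/.OX]: (1,1)[OXO/XOX/.OX]-1* (2,0)[OXO/X.X/OOX]-1
p3 X@[OXO/XOX/.OX]: (2,0)[OXO/XOX/XOX]+1*
p4 O@[OXO/XOX/XOX] terminal -1; root [O.O/X.X/.OX] d4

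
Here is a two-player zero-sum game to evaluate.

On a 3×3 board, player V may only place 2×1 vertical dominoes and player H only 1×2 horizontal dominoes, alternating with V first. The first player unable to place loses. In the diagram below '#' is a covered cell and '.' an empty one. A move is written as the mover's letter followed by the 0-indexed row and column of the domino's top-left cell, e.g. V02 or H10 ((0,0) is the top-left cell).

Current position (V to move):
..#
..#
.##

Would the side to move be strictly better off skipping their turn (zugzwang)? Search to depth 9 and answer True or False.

ply 1, V at ..#/..#/.## | V00=+1→#.#/#.#/.##*; V01=+1→.##/.##/.##; V10=-1→..#/#.#/###
ply 2: #.#/#.#/.## is terminal -1 (H); from ..#/..#/.## depth 9
suppose V passes — search the same position with H to move:
pass> ply 1, H at ..#/..#/.## | H00=-1→###/..#/.##; H10=+1→..#/###/.##*
pass> ply 2: ..#/###/.## is terminal -1 (V); from ..#/..#/.## depth 9
for V: play +1, pass -1

zugzwang(..#/..#/.##, V) = False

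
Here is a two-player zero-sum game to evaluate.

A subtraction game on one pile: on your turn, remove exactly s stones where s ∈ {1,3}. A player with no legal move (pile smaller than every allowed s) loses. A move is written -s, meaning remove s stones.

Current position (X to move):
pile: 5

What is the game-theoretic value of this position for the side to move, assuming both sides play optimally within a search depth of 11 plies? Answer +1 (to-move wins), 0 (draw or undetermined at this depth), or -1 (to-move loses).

value(5, X) = +1

[5] X move#1: -1:+1/4*, -3:+1/2
[4] O move#2: -1:-1/3*, -3:-1/1
[3] X move#3: -1:+1/2*, -3:+1/0
[2] O move#4: -1:-1/1*
[1] X move#5: -1:+1/0*
[0] end (terminal -1, O#6); searched 5 to 11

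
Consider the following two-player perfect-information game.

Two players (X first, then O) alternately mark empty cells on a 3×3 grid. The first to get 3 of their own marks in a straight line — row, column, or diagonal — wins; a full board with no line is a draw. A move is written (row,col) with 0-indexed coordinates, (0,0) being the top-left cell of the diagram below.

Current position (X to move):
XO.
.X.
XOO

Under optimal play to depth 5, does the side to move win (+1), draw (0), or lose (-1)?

value(XO./.X./XOO, X) = +1

ply 1, X at XO./.X./XOO | (0,2)=+1→XOX/.X./XOO*; (1,0)=+1→XO./XX./XOO; (1,2)=+1→XO./.XX/XOO
ply 2: XOX/.X./XOO is terminal -1 (O); from XO./.X./XOO depth 5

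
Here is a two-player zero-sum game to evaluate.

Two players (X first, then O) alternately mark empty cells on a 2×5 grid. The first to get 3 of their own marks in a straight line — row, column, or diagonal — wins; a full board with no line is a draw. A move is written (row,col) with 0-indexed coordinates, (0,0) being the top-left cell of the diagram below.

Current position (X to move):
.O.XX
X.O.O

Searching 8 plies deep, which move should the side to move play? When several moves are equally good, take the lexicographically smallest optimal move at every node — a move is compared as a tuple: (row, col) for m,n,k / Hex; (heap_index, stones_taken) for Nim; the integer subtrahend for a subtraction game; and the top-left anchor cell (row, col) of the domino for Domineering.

p1 X@[.O.XX/X.O.O]: (0,0)[XO.XX/X.O.O]-1 (0,2)[.OXXX/X.O.O]+1* (1,1)[.O.XX/XXO.O]-1 (1,3)[.O.XX/X.OXO]+0
p2 O@[.OXXX/X.O.O] terminal -1; root [.O.XX/X.O.O] d8

X's best at [.O.XX/X.O.O]: (0,2)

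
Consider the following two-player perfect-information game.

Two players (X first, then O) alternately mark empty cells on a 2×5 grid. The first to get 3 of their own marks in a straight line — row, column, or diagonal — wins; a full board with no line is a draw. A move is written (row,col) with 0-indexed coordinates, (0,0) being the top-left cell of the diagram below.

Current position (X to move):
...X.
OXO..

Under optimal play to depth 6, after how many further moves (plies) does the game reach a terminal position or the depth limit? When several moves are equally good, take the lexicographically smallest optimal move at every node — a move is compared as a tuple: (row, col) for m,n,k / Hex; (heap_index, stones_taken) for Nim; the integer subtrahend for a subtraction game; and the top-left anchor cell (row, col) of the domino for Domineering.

PV length from [...X./OXO..]: 3 plies

p1 X@[...X./OXO..]: (0,0)[X..X./OXO..]+0 (0,1)[.X.X./OXO..]+0 (0,2)[..XX./OXO..]+1* (0,4)[...XX/OXO..]+0 (1,3)[...X./OXOX.]+0 (1,4)[...X./OXO.X]+0
p2 O@[..XX./OXO..]: (0,0)[O.XX./OXO..]-1* (0,1)[.OXX./OXO..]-1 (0,4)[..XXO/OXO..]-1 (1,3)[..XX./OXOO.]-1 (1,4)[..XX./OXO.O]-1
p3 X@[O.XX./OXO..]: (0,1)[OXXX./OXO..]+1* (0,4)[O.XXX/OXO..]+1 (1,3)[O.XX./OXOX.]+1 (1,4)[O.XX./OXO.X]+1
p4 O@[OXXX./OXO..] terminal -1; root [...X./OXO..] d6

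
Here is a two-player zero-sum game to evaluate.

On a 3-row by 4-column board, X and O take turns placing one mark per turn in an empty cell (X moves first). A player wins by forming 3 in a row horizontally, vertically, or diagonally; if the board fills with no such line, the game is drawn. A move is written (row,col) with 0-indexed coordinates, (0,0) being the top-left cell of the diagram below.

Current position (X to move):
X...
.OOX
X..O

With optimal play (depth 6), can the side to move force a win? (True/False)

X winning at [X.../.OOX/X..O]: True

[X.../.OOX/X..O] X move#1: (0,1):-1/XX../.OOX/X..O, (0,2):-1/X.X./.OOX/X..O, (0,3):-1/X..X/.OOX/X..O, (1,0):+1/X.../XOOX/X..O*, (2,1):-1/X.../.OOX/XX.O, (2,2):-1/X.../.OOX/X.XO
[X.../XOOX/X..O] end (terminal -1, O#2); searched X.../.OOX/X..O to 6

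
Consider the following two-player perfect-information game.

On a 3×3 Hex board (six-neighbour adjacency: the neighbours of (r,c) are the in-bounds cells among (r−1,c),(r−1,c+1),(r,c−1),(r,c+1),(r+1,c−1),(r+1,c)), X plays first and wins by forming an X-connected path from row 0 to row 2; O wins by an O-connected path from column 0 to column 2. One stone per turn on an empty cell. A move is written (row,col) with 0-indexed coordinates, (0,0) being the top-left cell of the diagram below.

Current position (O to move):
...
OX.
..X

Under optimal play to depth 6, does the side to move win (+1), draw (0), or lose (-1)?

value(.../OX./..X, O) = -1

[.../OX./..X] O move#1: (0,0):-1/O../OX./..X*, (0,1):-1/.O./OX./..X, (0,2):-1/..O/OX./..X, (1,2):-1/.../OXO/..X, (2,0):-1/.../OX./O.X, (2,1):-1/.../OX./.OX
[O../OX./..X] X move#2: (0,1):+1/OX./OX./..X*, (0,2):+1/O.X/OX./..X, (1,2):+1/O../OXX/..X, (2,0):+1/O../OX./X.X, (2,1):+1/O../OX./.XX
[OX./OX./..X] O move#3: (0,2):-1/OXO/OX./..X*, (1,2):-1/OX./OXO/..X, (2,0):-1/OX./OX./O.X, (2,1):-1/OX./OX./.OX
[OXO/OX./..X] X move#4: (1,2):+1/OXO/OXX/..X*, (2,0):+1/OXO/OX./X.X, (2,1):+1/OXO/OX./.XX
[OXO/OXX/..X] end (terminal -1, O#5); searched .../OX./..X to 6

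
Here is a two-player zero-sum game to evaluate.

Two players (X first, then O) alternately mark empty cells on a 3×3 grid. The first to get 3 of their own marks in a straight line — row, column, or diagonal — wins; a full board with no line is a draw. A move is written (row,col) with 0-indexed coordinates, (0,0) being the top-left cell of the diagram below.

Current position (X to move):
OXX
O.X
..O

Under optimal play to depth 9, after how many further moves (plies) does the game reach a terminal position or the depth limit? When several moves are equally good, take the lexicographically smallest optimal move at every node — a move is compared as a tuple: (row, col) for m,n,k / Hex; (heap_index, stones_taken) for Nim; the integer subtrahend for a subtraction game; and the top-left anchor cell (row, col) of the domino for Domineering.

p1 X@[OXX/O.X/..O]: (1,1)[OXX/OXX/..O]-1* (2,0)[OXX/O.X/X.O]-1 (2,1)[OXX/O.X/.XO]-1
p2 O@[OXX/OXX/..O]: (2,0)[OXX/OXX/O.O]+1* (2,1)[OXX/OXX/.OO]-1
p3 X@[OXX/OXX/O.O] terminal -1; root [OXX/O.X/..O] d9

PV length from [OXX/O.X/..O]: 2 plies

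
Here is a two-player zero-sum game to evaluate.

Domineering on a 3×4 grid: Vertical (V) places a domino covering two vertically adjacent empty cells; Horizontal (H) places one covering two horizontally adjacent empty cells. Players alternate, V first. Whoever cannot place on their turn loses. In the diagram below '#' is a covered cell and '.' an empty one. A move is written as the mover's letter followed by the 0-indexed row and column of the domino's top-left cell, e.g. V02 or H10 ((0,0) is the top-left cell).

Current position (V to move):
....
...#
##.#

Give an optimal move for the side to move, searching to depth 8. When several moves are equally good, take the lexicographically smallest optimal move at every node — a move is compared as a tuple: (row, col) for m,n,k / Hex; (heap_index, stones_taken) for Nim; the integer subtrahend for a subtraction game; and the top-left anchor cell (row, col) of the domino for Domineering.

p1 V@[..../...#/##.#]: V00[#.../#..#/##.#]-1 V01[.#../.#.#/##.#]+1* V02[..#./..##/##.#]-1 V12[..../..##/####]-1
p2 H@[.#../.#.#/##.#]: H02[.###/.#.#/##.#]-1*
p3 V@[.###/.#.#/##.#]: V00[####/##.#/##.#]+1* V12[.###/.###/####]+1
p4 H@[####/##.#/##.#] terminal -1; root [..../...#/##.#] d8

V's best at [..../...#/##.#]: V01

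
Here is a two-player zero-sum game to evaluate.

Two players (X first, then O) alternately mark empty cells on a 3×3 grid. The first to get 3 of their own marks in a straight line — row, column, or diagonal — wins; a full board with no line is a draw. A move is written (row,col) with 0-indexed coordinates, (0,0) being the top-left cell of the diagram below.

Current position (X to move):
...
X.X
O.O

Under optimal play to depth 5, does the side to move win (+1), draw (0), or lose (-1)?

value(.../X.X/O.O, X) = +1

p1 X@[.../X.X/O.O]: (0,0)[X../X.X/O.O]-1 (0,1)[.X./X.X/O.O]-1 (0,2)[..X/X.X/O.O]-1 (1,1)[.../XXX/O.O]+1* (2,1)[.../X.X/OXO]-1
p2 O@[.../XXX/O.O] terminal -1; root [.../X.X/O.O] d5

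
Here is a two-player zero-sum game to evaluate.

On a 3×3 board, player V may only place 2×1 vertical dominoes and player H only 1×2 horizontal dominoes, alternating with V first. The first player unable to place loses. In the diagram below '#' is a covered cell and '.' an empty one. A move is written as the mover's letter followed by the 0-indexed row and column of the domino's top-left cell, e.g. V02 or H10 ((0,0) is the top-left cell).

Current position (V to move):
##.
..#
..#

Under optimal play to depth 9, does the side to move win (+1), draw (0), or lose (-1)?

value(##./..#/..#, V) = +1

p1 V@[##./..#/..#]: V10[##./#.#/#.#]+1* V11[##./.##/.##]+1
p2 H@[##./#.#/#.#] terminal -1; root [##./..#/..#] d9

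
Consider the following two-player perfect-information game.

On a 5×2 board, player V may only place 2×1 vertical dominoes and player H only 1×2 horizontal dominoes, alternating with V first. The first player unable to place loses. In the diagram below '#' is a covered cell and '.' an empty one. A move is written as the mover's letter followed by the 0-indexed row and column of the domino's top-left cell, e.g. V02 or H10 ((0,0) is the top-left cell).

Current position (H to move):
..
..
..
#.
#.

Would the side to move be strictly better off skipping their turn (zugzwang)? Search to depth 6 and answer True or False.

zugzwang(../../../#./#., H) = False

ply 1, H at ../../../#./#. | H00=-1→##/../../#./#.; H10=+1→../##/../#./#.*; H20=-1→../../##/#./#.
ply 2, V at ../##/../#./#. | V21=-1→../##/.#/##/#.*; V31=-1→../##/../##/##
ply 3, H at ../##/.#/##/#. | H00=+1→##/##/.#/##/#.*
ply 4: ##/##/.#/##/#. is terminal -1 (V); from ../../../#./#. depth 6
if H skipped the turn, V would face:
~ ply 1, V at ../../../#./#. | V00=+1→#./#./../#./#.*; V01=+1→.#/.#/../#./#.; V10=+1→../#./#./#./#.; V11=+1→../.#/.#/#./#.; V21=-1→../../.#/##/#.; V31=-1→../../../##/##
~ ply 2, H at #./#./../#./#. | H20=-1→#./#./##/#./#.*
~ ply 3, V at #./#./##/#./#. | V01=+1→##/##/##/#./#.*; V31=+1→#./#./##/##/##
~ ply 4: ##/##/##/#./#. is terminal -1 (H); from ../../../#./#. depth 6
compare (H): move=+1 vs pass=-1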